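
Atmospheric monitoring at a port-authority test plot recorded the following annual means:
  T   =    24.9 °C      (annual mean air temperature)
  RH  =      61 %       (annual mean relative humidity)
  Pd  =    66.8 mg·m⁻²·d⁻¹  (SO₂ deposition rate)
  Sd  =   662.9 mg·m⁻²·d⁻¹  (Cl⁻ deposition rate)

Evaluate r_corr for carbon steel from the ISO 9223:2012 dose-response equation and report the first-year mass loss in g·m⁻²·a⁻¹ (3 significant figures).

carbon steel: f(T) = -0.054·(T−10) [T>10 °C] = -0.8046
  Pd branch = 1.77·Pd^0.52·e^(0.02·RH+f) = 23.84 μm/a
  Cl⁻ term: 0.102·662.9^0.62·exp(0.033·61+0.04·24.9) = 116.1
  sum: 23.84 + 116.1 → r_corr = 139.9 μm/a
Convert to mass loss: 139.9 μm/a × 7.85 g/cm³ = 1098 g·m⁻²·a⁻¹

r_corr = 1.10e+03 g·m⁻²·a⁻¹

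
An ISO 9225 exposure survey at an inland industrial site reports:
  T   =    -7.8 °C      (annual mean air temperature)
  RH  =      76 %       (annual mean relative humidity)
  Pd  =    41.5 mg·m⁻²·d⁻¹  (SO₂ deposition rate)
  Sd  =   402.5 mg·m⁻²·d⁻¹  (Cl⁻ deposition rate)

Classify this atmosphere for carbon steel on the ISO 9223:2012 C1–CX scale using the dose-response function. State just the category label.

carbon steel: T≤10 °C ⇒ hinge +0.150·(-7.8−10) = -2.6700
  SO₂ term: 1.77·41.5^0.52·exp(0.02·76-2.6700) = 3.89
  Sd branch = 0.102·Sd^0.62·e^(0.033·RH+0.04·T) = 37.78 μm/a
  r_corr = 3.89 + 37.78 = 41.67 μm/a
41.7 μm/a falls in (25, 50] for carbon steel → category C3

C3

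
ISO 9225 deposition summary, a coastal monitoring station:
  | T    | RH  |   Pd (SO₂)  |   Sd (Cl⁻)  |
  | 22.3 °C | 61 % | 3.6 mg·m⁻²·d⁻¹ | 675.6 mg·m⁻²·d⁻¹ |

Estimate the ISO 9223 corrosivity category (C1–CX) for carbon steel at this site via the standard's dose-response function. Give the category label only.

C5

carbon steel: f(T) = -0.054·(T−10) [T>10 °C] = -0.6642
  sulphur-dioxide contribution → 6.007 μm/a
  chloride contribution → 105.8 μm/a
  ⇒ r_corr(carbon steel) = 111.8 μm/a
112 μm/a falls in (80, 200] for carbon steel → category C5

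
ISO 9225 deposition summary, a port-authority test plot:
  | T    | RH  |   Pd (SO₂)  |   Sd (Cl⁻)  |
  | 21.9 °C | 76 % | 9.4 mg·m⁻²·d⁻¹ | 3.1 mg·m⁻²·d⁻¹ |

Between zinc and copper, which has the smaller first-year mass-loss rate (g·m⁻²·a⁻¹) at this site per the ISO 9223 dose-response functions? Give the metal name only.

zinc: T>10 °C ⇒ hinge -0.071·(21.9−10) = -0.8449
  sulphur-dioxide contribution → 0.4899 μm/a
  chloride contribution → 0.3941 μm/a
  ⇒ r_corr(zinc) = 0.884 μm/a
  mass loss = 0.884 μm/a × 7.14 g/cm³ = 6.312 g·m⁻²·a⁻¹
copper: temperature factor f = -0.080·(11.9) = -0.9520
  sulphur-dioxide contribution → 0.3245 μm/a
  chloride contribution → 0.6276 μm/a
  ⇒ r_corr(copper) = 0.9521 μm/a
  mass loss = 0.9521 μm/a × 8.96 g/cm³ = 8.531 g·m⁻²·a⁻¹
Ordering by g·m⁻²·a⁻¹: copper (8.53) > zinc (6.31)

zinc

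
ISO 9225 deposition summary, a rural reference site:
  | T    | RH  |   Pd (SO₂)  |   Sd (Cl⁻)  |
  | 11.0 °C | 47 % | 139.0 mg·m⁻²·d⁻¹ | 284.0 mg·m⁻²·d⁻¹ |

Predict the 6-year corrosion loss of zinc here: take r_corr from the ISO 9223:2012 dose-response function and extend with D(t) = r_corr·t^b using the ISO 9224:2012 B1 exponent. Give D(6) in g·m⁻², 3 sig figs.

zinc: temperature factor f = -0.071·(1.0) = -0.0710
  Pd branch = 0.0129·Pd^0.44·e^(0.046·RH+f) = 0.9154 μm/a
  Cl⁻ term: 0.0175·284.0^0.57·exp(0.008·47+0.085·11.0) = 1.625
  r_corr = 0.9154 + 1.625 = 2.54 μm/a
Long-term exponent b (ISO 9224 Table 2, B1) = 0.813
  D(6) = 2.54 × 6^0.813 = 2.54 × 4.292 = 10.9 μm
  Mass loss = 10.9 μm × 7.14 g/cm³ = 77.84 g·m⁻²

D(6) = 77.8 g·m⁻²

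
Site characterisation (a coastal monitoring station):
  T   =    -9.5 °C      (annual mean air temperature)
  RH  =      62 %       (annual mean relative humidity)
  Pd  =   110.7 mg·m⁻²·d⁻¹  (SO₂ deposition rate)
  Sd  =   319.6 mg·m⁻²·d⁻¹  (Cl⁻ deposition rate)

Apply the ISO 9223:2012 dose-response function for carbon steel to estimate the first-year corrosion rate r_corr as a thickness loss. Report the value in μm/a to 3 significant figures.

r_corr = 23.1 μm/a

carbon steel: T≤10 °C ⇒ hinge +0.150·(-9.5−10) = -2.9250
  Pd branch = 1.77·Pd^0.52·e^(0.02·RH+f) = 3.794 μm/a
  Cl⁻ term: 0.102·319.6^0.62·exp(0.033·62+0.04·-9.5) = 19.27
  r_corr = 3.794 + 19.27 = 23.07 μm/a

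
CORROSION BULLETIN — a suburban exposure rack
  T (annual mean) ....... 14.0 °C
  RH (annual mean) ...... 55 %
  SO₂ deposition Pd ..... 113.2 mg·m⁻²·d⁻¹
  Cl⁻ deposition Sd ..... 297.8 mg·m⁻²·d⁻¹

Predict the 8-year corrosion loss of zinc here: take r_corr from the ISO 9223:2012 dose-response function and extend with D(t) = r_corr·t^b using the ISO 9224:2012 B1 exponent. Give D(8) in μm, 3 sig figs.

zinc: temperature factor f = -0.071·(4.0) = -0.2840
  SO₂ term: 0.0129·113.2^0.44·exp(0.046·55-0.2840) = 0.9766
  Cl⁻ term: 0.0175·297.8^0.57·exp(0.008·55+0.085·14.0) = 2.297
  sum: 0.9766 + 2.297 → r_corr = 3.273 μm/a
ISO 9224: D(t) = r_corr · t^b with b = 0.813 (zinc, B1)
  D(8) = 3.273 × 8^0.813 = 3.273 × 5.423 = 17.75 μm

D(8) = 17.7 μm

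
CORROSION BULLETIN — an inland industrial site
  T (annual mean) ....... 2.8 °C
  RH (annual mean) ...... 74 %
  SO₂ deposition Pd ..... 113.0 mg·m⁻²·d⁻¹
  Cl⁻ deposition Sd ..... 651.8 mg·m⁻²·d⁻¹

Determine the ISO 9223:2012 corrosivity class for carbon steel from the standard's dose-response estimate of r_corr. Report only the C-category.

C5

carbon steel: T≤10 °C ⇒ hinge +0.150·(2.8−10) = -1.0800
  SO₂ term: 1.77·113.0^0.52·exp(0.02·74-1.0800) = 30.85
  Cl⁻ term: 0.102·651.8^0.62·exp(0.033·74+0.04·2.8) = 72.87
  sum: 30.85 + 72.87 → r_corr = 103.7 μm/a
104 μm/a falls in (80, 200] for carbon steel → category C5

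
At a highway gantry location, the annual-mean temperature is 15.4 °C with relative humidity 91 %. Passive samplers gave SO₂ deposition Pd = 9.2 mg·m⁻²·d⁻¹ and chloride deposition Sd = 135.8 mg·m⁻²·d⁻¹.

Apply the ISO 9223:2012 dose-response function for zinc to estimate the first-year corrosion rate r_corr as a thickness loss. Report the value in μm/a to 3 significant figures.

zinc: temperature factor f = -0.071·(5.4) = -0.3834
  SO₂ term: 0.0129·9.2^0.44·exp(0.046·91-0.3834) = 1.535
  Sd branch = 0.0175·Sd^0.57·e^(0.008·RH+0.085·T) = 2.205 μm/a
  r_corr = 1.535 + 2.205 = 3.74 μm/a

r_corr = 3.74 μm/a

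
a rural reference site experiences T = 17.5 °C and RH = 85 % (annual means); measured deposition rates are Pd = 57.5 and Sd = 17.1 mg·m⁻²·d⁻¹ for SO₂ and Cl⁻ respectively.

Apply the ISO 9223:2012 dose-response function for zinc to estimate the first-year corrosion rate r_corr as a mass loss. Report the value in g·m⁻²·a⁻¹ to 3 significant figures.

zinc: f(T) = -0.071·(T−10) [T>10 °C] = -0.5325
  Pd branch = 0.0129·Pd^0.44·e^(0.046·RH+f) = 2.247 μm/a
  Cl⁻ term: 0.0175·17.1^0.57·exp(0.008·85+0.085·17.5) = 0.7712
  r_corr = 2.247 + 0.7712 = 3.019 μm/a
Convert to mass loss: 3.019 μm/a × 7.14 g/cm³ = 21.55 g·m⁻²·a⁻¹

r_corr = 21.6 g·m⁻²·a⁻¹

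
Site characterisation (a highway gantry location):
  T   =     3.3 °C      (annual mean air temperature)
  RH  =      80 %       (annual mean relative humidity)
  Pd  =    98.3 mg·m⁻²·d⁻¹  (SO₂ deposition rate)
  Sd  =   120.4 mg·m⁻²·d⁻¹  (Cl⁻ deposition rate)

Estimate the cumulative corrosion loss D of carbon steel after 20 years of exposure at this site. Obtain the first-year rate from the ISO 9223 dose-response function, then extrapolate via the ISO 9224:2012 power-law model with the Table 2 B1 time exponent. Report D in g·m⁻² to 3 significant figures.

D(20) = 2.51e+03 g·m⁻²

carbon steel: T≤10 °C ⇒ hinge +0.150·(3.3−10) = -1.0050
  sulphur-dioxide contribution → 34.87 μm/a
  chloride contribution → 31.8 μm/a
  total first-year rate 66.68 μm/a
ISO 9224: D(t) = r_corr · t^b with b = 0.523 (carbon steel, B1)
  D(20) = 66.68 × 20^0.523 = 66.68 × 4.791 = 319.5 μm
  Mass loss = 319.5 μm × 7.85 g/cm³ = 2508 g·m⁻²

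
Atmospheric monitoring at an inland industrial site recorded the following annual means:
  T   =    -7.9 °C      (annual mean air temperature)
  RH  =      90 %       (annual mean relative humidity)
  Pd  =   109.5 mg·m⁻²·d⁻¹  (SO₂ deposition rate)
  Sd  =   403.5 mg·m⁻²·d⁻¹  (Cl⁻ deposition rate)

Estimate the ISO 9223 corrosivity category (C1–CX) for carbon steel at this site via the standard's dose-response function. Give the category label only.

C4

carbon steel: temperature factor f = +0.150·(-17.9) = -2.6850
  Pd branch = 1.77·Pd^0.52·e^(0.02·RH+f) = 8.397 μm/a
  Sd branch = 0.102·Sd^0.62·e^(0.033·RH+0.04·T) = 59.82 μm/a
  r_corr = 8.397 + 59.82 = 68.22 μm/a
ISO 9223 Table 2 (carbon steel): 50 < 68.2 ≤ 80 μm/a ⇒ C4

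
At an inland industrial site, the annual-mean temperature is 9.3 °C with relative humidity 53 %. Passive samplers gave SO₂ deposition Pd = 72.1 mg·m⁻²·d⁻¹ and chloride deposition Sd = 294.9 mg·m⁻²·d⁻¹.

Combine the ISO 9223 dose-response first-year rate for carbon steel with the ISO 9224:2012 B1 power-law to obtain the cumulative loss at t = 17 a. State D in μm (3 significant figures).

D(17) = 314 μm

carbon steel: temperature factor f = +0.150·(-0.7) = -0.1050
  SO₂ term: 1.77·72.1^0.52·exp(0.02·53-0.1050) = 42.55
  Sd branch = 0.102·Sd^0.62·e^(0.033·RH+0.04·T) = 28.9 μm/a
  r_corr = 42.55 + 28.9 = 71.45 μm/a
Long-term exponent b (ISO 9224 Table 2, B1) = 0.523
  D(17) = 71.45 × 17^0.523 = 71.45 × 4.401 = 314.4 μm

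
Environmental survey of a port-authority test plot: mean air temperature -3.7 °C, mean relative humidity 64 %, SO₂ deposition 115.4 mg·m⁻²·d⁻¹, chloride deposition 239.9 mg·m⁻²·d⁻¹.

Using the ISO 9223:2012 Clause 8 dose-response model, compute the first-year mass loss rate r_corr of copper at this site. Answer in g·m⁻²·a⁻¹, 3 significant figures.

r_corr = 4.64 g·m⁻²·a⁻¹

copper: f(T) = +0.126·(T−10) [T≤10 °C] = -1.7262
  SO₂ term: 0.0053·115.4^0.26·exp(0.059·64-1.7262) = 0.1415
  Sd branch = 0.01025·Sd^0.27·e^(0.036·RH+0.049·T) = 0.376 μm/a
  sum: 0.1415 + 0.376 → r_corr = 0.5175 μm/a
Convert to mass loss: 0.5175 μm/a × 8.96 g/cm³ = 4.637 g·m⁻²·a⁻¹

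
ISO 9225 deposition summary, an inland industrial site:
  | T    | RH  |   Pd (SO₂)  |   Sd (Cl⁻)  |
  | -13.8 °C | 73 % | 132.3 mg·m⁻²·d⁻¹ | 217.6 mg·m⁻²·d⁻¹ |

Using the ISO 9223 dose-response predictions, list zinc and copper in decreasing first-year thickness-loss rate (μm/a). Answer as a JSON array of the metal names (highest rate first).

zinc: temperature factor f = +0.038·(-23.8) = -0.9044
  sulphur-dioxide contribution → 1.287 μm/a
  chloride contribution → 0.2088 μm/a
  total first-year rate 1.496 μm/a
copper: T≤10 °C ⇒ hinge +0.126·(-13.8−10) = -2.9988
  sulphur-dioxide contribution → 0.06983 μm/a
  chloride contribution → 0.3087 μm/a
  ⇒ r_corr(copper) = 0.3785 μm/a
Ordering by μm/a: zinc (1.5) > copper (0.379)

["zinc", "copper"]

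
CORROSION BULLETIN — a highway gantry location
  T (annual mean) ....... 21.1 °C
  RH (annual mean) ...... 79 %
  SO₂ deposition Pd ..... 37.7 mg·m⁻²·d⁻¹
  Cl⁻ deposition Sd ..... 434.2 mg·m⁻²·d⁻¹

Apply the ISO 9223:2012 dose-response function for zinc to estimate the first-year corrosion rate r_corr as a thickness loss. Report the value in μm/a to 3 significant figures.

r_corr = 7.40 μm/a

zinc: T>10 °C ⇒ hinge -0.071·(21.1−10) = -0.7881
  sulphur-dioxide contribution → 1.097 μm/a
  chloride contribution → 6.308 μm/a
  total first-year rate 7.405 μm/a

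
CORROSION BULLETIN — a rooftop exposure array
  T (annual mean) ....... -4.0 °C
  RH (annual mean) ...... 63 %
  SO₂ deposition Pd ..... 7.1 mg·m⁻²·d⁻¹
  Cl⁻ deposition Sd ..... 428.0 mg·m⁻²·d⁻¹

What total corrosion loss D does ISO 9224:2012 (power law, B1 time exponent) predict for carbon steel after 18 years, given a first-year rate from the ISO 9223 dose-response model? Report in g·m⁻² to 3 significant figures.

carbon steel: T≤10 °C ⇒ hinge +0.150·(-4.0−10) = -2.1000
  SO₂ term: 1.77·7.1^0.52·exp(0.02·63-2.1000) = 2.117
  Cl⁻ term: 0.102·428.0^0.62·exp(0.033·63+0.04·-4.0) = 29.75
  r_corr = 2.117 + 29.75 = 31.87 μm/a
Long-term exponent b (ISO 9224 Table 2, B1) = 0.523
  D(18) = 31.87 × 18^0.523 = 31.87 × 4.534 = 144.5 μm
  Mass loss = 144.5 μm × 7.85 g/cm³ = 1134 g·m⁻²

D(18) = 1.13e+03 g·m⁻²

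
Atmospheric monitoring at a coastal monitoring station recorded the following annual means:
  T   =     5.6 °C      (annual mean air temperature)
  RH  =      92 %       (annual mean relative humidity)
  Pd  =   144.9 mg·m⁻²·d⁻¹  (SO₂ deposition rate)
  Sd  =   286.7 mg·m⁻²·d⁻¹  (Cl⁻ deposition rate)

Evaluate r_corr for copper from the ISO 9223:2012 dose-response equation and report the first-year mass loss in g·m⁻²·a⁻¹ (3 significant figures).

copper: T≤10 °C ⇒ hinge +0.126·(5.6−10) = -0.5544
  sulphur-dioxide contribution → 2.528 μm/a
  chloride contribution → 1.705 μm/a
  ⇒ r_corr(copper) = 4.233 μm/a
Convert to mass loss: 4.233 μm/a × 8.96 g/cm³ = 37.93 g·m⁻²·a⁻¹

r_corr = 37.9 g·m⁻²·a⁻¹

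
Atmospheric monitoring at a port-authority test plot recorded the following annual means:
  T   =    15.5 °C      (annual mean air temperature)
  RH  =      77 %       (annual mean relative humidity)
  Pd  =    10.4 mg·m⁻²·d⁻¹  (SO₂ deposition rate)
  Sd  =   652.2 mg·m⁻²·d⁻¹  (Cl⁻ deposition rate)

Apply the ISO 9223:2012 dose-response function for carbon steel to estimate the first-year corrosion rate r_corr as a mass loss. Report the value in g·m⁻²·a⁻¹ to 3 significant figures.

carbon steel: temperature factor f = -0.054·(5.5) = -0.2970
  Pd branch = 1.77·Pd^0.52·e^(0.02·RH+f) = 20.73 μm/a
  Sd branch = 0.102·Sd^0.62·e^(0.033·RH+0.04·T) = 133.8 μm/a
  sum: 20.73 + 133.8 → r_corr = 154.5 μm/a
Convert to mass loss: 154.5 μm/a × 7.85 g/cm³ = 1213 g·m⁻²·a⁻¹

r_corr = 1.21e+03 g·m⁻²·a⁻¹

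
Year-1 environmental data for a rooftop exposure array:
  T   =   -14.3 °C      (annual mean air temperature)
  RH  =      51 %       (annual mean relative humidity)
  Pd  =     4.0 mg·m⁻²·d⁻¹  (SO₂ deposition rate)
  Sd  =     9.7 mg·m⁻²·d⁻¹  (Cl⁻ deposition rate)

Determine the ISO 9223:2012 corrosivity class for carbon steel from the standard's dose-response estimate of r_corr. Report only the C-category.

C2

carbon steel: T≤10 °C ⇒ hinge +0.150·(-14.3−10) = -3.6450
  Pd branch = 1.77·Pd^0.52·e^(0.02·RH+f) = 0.2636 μm/a
  Cl⁻ term: 0.102·9.7^0.62·exp(0.033·51+0.04·-14.3) = 1.267
  sum: 0.2636 + 1.267 → r_corr = 1.531 μm/a
Category bounds: 1.3…25 μm/a bracket r_corr ⇒ C2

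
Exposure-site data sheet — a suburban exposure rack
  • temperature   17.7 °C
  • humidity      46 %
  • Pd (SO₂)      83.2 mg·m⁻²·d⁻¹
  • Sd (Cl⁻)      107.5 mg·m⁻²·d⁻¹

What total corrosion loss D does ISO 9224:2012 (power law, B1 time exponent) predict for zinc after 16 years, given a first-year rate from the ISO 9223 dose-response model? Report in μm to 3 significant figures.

zinc: T>10 °C ⇒ hinge -0.071·(17.7−10) = -0.5467
  Pd branch = 0.0129·Pd^0.44·e^(0.046·RH+f) = 0.4335 μm/a
  Cl⁻ term: 0.0175·107.5^0.57·exp(0.008·46+0.085·17.7) = 1.637
  r_corr = 0.4335 + 1.637 = 2.071 μm/a
Long-term exponent b (ISO 9224 Table 2, B1) = 0.813
  D(16) = 2.071 × 16^0.813 = 2.071 × 9.527 = 19.73 μm

D(16) = 19.7 μm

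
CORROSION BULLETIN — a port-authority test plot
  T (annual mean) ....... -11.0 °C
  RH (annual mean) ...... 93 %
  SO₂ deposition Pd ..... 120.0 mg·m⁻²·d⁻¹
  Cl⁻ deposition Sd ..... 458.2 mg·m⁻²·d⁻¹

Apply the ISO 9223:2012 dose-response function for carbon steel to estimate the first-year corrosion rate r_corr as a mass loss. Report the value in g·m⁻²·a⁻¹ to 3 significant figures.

carbon steel: T≤10 °C ⇒ hinge +0.150·(-11.0−10) = -3.1500
  sulphur-dioxide contribution → 5.874 μm/a
  chloride contribution → 63.13 μm/a
  ⇒ r_corr(carbon steel) = 69 μm/a
Convert to mass loss: 69 μm/a × 7.85 g/cm³ = 541.7 g·m⁻²·a⁻¹

r_corr = 542 g·m⁻²·a⁻¹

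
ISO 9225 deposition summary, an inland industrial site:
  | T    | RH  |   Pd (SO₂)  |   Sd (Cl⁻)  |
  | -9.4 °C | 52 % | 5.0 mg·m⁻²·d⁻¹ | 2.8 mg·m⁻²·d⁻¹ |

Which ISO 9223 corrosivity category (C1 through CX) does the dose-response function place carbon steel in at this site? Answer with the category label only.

C2

carbon steel: temperature factor f = +0.150·(-19.4) = -2.9100
  sulphur-dioxide contribution → 0.63 μm/a
  chloride contribution → 0.7376 μm/a
  total first-year rate 1.368 μm/a
Category bounds: 1.3…25 μm/a bracket r_corr ⇒ C2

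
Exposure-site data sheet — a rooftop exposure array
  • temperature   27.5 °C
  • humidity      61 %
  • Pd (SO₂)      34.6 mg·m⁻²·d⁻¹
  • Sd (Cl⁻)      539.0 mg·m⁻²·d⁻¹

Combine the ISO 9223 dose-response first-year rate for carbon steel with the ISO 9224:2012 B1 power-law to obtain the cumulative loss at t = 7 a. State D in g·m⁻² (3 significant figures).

D(7) = 2.78e+03 g·m⁻²

carbon steel: T>10 °C ⇒ hinge -0.054·(27.5−10) = -0.9450
  SO₂ term: 1.77·34.6^0.52·exp(0.02·61-0.9450) = 14.71
  Sd branch = 0.102·Sd^0.62·e^(0.033·RH+0.04·T) = 113.3 μm/a
  sum: 14.71 + 113.3 → r_corr = 128 μm/a
ISO 9224: D(t) = r_corr · t^b with b = 0.523 (carbon steel, B1)
  D(7) = 128 × 7^0.523 = 128 × 2.767 = 354.1 μm
  Mass loss = 354.1 μm × 7.85 g/cm³ = 2780 g·m⁻²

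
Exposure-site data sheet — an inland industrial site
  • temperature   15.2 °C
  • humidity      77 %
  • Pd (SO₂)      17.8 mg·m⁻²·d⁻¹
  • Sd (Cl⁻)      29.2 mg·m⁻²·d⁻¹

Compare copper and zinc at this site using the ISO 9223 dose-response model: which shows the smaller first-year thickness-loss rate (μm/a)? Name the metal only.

copper: f(T) = -0.080·(T−10) [T>10 °C] = -0.4160
  SO₂ term: 0.0053·17.8^0.26·exp(0.059·77-0.4160) = 0.6946
  Sd branch = 0.01025·Sd^0.27·e^(0.036·RH+0.049·T) = 0.8584 μm/a
  sum: 0.6946 + 0.8584 → r_corr = 1.553 μm/a
zinc: T>10 °C ⇒ hinge -0.071·(15.2−10) = -0.3692
  SO₂ term: 0.0129·17.8^0.44·exp(0.046·77-0.3692) = 1.093
  Sd branch = 0.0175·Sd^0.57·e^(0.008·RH+0.085·T) = 0.8071 μm/a
  r_corr = 1.093 + 0.8071 = 1.9 μm/a
Ordering by μm/a: zinc (1.9) > copper (1.55)

copper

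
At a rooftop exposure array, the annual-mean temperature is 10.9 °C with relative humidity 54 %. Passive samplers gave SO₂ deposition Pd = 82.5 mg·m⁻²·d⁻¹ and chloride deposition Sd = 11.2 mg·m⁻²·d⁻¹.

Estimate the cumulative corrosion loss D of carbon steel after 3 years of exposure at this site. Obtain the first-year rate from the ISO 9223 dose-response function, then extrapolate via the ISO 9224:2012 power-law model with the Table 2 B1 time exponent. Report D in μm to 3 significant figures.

carbon steel: f(T) = -0.054·(T−10) [T>10 °C] = -0.0486
  Pd branch = 1.77·Pd^0.52·e^(0.02·RH+f) = 49.26 μm/a
  Cl⁻ term: 0.102·11.2^0.62·exp(0.033·54+0.04·10.9) = 4.192
  sum: 49.26 + 4.192 → r_corr = 53.45 μm/a
Long-term exponent b (ISO 9224 Table 2, B1) = 0.523
  D(3) = 53.45 × 3^0.523 = 53.45 × 1.776 = 94.94 μm

D(3) = 94.9 μm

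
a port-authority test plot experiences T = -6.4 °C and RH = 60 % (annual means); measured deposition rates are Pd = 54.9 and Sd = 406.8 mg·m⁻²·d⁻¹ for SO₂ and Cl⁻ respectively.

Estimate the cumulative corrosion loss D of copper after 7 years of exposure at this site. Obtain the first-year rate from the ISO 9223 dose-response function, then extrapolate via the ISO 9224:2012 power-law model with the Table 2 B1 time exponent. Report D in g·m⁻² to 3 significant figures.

D(7) = 12.9 g·m⁻²

copper: temperature factor f = +0.126·(-16.4) = -2.0664
  SO₂ term: 0.0053·54.9^0.26·exp(0.059·60-2.0664) = 0.06555
  Sd branch = 0.01025·Sd^0.27·e^(0.036·RH+0.049·T) = 0.329 μm/a
  r_corr = 0.06555 + 0.329 = 0.3945 μm/a
Long-term exponent b (ISO 9224 Table 2, B1) = 0.667
  D(7) = 0.3945 × 7^0.667 = 0.3945 × 3.662 = 1.445 μm
  Mass loss = 1.445 μm × 8.96 g/cm³ = 12.94 g·m⁻²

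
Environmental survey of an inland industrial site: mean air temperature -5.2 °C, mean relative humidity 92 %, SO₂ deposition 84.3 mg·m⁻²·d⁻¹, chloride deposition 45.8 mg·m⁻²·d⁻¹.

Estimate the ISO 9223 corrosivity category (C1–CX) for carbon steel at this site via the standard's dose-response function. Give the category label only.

C3

carbon steel: f(T) = +0.150·(T−10) [T≤10 °C] = -2.2800
  sulphur-dioxide contribution → 11.44 μm/a
  chloride contribution → 18.47 μm/a
  total first-year rate 29.91 μm/a
Category bounds: 25…50 μm/a bracket r_corr ⇒ C3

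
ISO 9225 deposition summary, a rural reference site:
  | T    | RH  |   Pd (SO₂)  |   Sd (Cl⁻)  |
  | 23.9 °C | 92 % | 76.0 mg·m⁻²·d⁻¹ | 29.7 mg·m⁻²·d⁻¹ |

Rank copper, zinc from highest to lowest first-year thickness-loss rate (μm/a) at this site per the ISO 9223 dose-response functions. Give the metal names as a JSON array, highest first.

copper: T>10 °C ⇒ hinge -0.080·(23.9−10) = -1.1120
  Pd branch = 0.0053·Pd^0.26·e^(0.059·RH+f) = 1.224 μm/a
  Sd branch = 0.01025·Sd^0.27·e^(0.036·RH+0.049·T) = 2.266 μm/a
  r_corr = 1.224 + 2.266 = 3.49 μm/a
zinc: f(T) = -0.071·(T−10) [T>10 °C] = -0.9869
  Pd branch = 0.0129·Pd^0.44·e^(0.046·RH+f) = 2.226 μm/a
  Sd branch = 0.0175·Sd^0.57·e^(0.008·RH+0.085·T) = 1.925 μm/a
  r_corr = 2.226 + 1.925 = 4.151 μm/a
Ordering by μm/a: zinc (4.15) > copper (3.49)

["zinc", "copper"]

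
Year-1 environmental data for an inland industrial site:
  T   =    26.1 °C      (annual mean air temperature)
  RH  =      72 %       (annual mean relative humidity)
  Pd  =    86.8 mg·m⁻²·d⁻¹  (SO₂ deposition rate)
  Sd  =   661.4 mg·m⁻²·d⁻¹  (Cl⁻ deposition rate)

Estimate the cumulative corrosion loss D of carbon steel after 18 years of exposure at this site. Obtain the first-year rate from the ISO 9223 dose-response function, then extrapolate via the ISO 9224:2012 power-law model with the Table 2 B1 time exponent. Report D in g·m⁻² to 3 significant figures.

D(18) = 7.36e+03 g·m⁻²

carbon steel: T>10 °C ⇒ hinge -0.054·(26.1−10) = -0.8694
  Pd branch = 1.77·Pd^0.52·e^(0.02·RH+f) = 31.9 μm/a
  Sd branch = 0.102·Sd^0.62·e^(0.033·RH+0.04·T) = 174.8 μm/a
  sum: 31.9 + 174.8 → r_corr = 206.7 μm/a
Power-law: D(18) = r_corr · 18^0.523
  D(18) = 206.7 × 18^0.523 = 206.7 × 4.534 = 937.3 μm
  Mass loss = 937.3 μm × 7.85 g/cm³ = 7358 g·m⁻²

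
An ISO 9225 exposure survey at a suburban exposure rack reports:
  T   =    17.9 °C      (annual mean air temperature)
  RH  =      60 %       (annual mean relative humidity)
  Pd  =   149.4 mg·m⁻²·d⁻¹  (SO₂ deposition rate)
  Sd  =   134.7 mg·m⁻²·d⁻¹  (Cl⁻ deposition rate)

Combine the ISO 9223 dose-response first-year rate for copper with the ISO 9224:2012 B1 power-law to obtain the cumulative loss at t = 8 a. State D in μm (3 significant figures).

D(8) = 4.64 μm

copper: temperature factor f = -0.080·(7.9) = -0.6320
  sulphur-dioxide contribution → 0.3569 μm/a
  chloride contribution → 0.8029 μm/a
  total first-year rate 1.16 μm/a
ISO 9224: D(t) = r_corr · t^b with b = 0.667 (copper, B1)
  D(8) = 1.16 × 8^0.667 = 1.16 × 4.003 = 4.642 μm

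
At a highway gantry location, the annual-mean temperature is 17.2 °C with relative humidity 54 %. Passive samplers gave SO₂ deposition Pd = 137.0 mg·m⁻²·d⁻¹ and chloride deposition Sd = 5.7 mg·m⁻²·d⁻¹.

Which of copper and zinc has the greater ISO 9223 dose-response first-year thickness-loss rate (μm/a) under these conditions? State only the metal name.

copper: temperature factor f = -0.080·(7.2) = -0.5760
  Pd branch = 0.0053·Pd^0.26·e^(0.059·RH+f) = 0.259 μm/a
  Sd branch = 0.01025·Sd^0.27·e^(0.036·RH+0.049·T) = 0.2661 μm/a
  r_corr = 0.259 + 0.2661 = 0.5252 μm/a
zinc: f(T) = -0.071·(T−10) [T>10 °C] = -0.5112
  SO₂ term: 0.0129·137.0^0.44·exp(0.046·54-0.5112) = 0.8082
  Cl⁻ term: 0.0175·5.7^0.57·exp(0.008·54+0.085·17.2) = 0.3136
  sum: 0.8082 + 0.3136 → r_corr = 1.122 μm/a
Ordering by μm/a: zinc (1.12) > copper (0.525)

zinc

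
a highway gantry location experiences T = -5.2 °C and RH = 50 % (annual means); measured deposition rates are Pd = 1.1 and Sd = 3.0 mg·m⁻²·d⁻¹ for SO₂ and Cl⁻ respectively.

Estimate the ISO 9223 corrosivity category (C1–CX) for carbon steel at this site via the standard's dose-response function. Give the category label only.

C2

carbon steel: f(T) = +0.150·(T−10) [T≤10 °C] = -2.2800
  sulphur-dioxide contribution → 0.5171 μm/a
  chloride contribution → 0.8524 μm/a
  total first-year rate 1.37 μm/a
1.37 μm/a falls in (1.3, 25] for carbon steel → category C2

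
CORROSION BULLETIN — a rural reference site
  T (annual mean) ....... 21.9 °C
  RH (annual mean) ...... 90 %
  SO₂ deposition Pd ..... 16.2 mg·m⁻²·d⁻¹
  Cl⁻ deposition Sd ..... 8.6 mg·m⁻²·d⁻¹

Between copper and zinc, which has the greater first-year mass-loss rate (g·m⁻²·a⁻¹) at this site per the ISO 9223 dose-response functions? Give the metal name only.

copper: T>10 °C ⇒ hinge -0.080·(21.9−10) = -0.9520
  SO₂ term: 0.0053·16.2^0.26·exp(0.059·90-0.9520) = 0.8539
  Sd branch = 0.01025·Sd^0.27·e^(0.036·RH+0.049·T) = 1.368 μm/a
  sum: 0.8539 + 1.368 → r_corr = 2.222 μm/a
  mass loss = 2.222 μm/a × 8.96 g/cm³ = 19.91 g·m⁻²·a⁻¹
zinc: T>10 °C ⇒ hinge -0.071·(21.9−10) = -0.8449
  Pd branch = 0.0129·Pd^0.44·e^(0.046·RH+f) = 1.185 μm/a
  Sd branch = 0.0175·Sd^0.57·e^(0.008·RH+0.085·T) = 0.7886 μm/a
  sum: 1.185 + 0.7886 → r_corr = 1.974 μm/a
  mass loss = 1.974 μm/a × 7.14 g/cm³ = 14.09 g·m⁻²·a⁻¹
Ordering by g·m⁻²·a⁻¹: copper (19.9) > zinc (14.1)

copper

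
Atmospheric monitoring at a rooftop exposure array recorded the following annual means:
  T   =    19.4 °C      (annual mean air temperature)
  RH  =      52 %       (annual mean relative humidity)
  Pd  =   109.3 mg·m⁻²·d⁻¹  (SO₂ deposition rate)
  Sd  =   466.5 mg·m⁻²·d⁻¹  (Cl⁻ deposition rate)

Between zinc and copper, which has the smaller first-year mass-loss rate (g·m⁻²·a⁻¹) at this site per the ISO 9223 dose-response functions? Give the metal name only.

copper

zinc: f(T) = -0.071·(T−10) [T>10 °C] = -0.6674
  SO₂ term: 0.0129·109.3^0.44·exp(0.046·52-0.6674) = 0.5709
  Sd branch = 0.0175·Sd^0.57·e^(0.008·RH+0.085·T) = 4.582 μm/a
  sum: 0.5709 + 4.582 → r_corr = 5.153 μm/a
  mass loss = 5.153 μm/a × 7.14 g/cm³ = 36.8 g·m⁻²·a⁻¹
copper: temperature factor f = -0.080·(9.4) = -0.7520
  Pd branch = 0.0053·Pd^0.26·e^(0.059·RH+f) = 0.182 μm/a
  Cl⁻ term: 0.01025·466.5^0.27·exp(0.036·52+0.049·19.4) = 0.9061
  r_corr = 0.182 + 0.9061 = 1.088 μm/a
  mass loss = 1.088 μm/a × 8.96 g/cm³ = 9.749 g·m⁻²·a⁻¹
Ordering by g·m⁻²·a⁻¹: zinc (36.8) > copper (9.75)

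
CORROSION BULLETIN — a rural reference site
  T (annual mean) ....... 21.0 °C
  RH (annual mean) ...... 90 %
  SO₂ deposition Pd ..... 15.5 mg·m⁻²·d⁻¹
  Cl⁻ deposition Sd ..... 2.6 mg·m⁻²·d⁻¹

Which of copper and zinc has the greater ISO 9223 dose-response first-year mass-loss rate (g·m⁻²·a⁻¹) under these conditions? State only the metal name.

copper

copper: T>10 °C ⇒ hinge -0.080·(21.0−10) = -0.8800
  Pd branch = 0.0053·Pd^0.26·e^(0.059·RH+f) = 0.9072 μm/a
  Sd branch = 0.01025·Sd^0.27·e^(0.036·RH+0.049·T) = 0.9479 μm/a
  r_corr = 0.9072 + 0.9479 = 1.855 μm/a
  mass loss = 1.855 μm/a × 8.96 g/cm³ = 16.62 g·m⁻²·a⁻¹
zinc: temperature factor f = -0.071·(11.0) = -0.7810
  SO₂ term: 0.0129·15.5^0.44·exp(0.046·90-0.7810) = 1.239
  Cl⁻ term: 0.0175·2.6^0.57·exp(0.008·90+0.085·21.0) = 0.3694
  sum: 1.239 + 0.3694 → r_corr = 1.609 μm/a
  mass loss = 1.609 μm/a × 7.14 g/cm³ = 11.49 g·m⁻²·a⁻¹
Ordering by g·m⁻²·a⁻¹: copper (16.6) > zinc (11.5)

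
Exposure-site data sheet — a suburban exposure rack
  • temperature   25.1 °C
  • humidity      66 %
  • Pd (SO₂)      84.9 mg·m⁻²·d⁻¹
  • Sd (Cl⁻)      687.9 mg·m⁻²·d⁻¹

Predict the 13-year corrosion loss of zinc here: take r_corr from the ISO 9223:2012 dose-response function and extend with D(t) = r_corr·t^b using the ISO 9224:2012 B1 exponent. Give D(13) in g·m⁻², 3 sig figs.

D(13) = 634 g·m⁻²

zinc: T>10 °C ⇒ hinge -0.071·(25.1−10) = -1.0721
  sulphur-dioxide contribution → 0.649 μm/a
  chloride contribution → 10.38 μm/a
  total first-year rate 11.03 μm/a
Long-term exponent b (ISO 9224 Table 2, B1) = 0.813
  D(13) = 11.03 × 13^0.813 = 11.03 × 8.047 = 88.77 μm
  Mass loss = 88.77 μm × 7.14 g/cm³ = 633.8 g·m⁻²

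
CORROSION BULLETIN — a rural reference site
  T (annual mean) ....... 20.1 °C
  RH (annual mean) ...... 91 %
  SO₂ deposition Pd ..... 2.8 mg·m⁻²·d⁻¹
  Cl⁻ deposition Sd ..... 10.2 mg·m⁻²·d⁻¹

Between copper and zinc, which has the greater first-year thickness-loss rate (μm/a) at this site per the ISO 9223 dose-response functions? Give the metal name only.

copper

copper: f(T) = -0.080·(T−10) [T>10 °C] = -0.8080
  SO₂ term: 0.0053·2.8^0.26·exp(0.059·91-0.8080) = 0.6628
  Sd branch = 0.01025·Sd^0.27·e^(0.036·RH+0.049·T) = 1.36 μm/a
  r_corr = 0.6628 + 1.36 = 2.023 μm/a
zinc: temperature factor f = -0.071·(10.1) = -0.7171
  SO₂ term: 0.0129·2.8^0.44·exp(0.046·91-0.7171) = 0.6514
  Sd branch = 0.0175·Sd^0.57·e^(0.008·RH+0.085·T) = 0.7518 μm/a
  r_corr = 0.6514 + 0.7518 = 1.403 μm/a
Ordering by μm/a: copper (2.02) > zinc (1.4)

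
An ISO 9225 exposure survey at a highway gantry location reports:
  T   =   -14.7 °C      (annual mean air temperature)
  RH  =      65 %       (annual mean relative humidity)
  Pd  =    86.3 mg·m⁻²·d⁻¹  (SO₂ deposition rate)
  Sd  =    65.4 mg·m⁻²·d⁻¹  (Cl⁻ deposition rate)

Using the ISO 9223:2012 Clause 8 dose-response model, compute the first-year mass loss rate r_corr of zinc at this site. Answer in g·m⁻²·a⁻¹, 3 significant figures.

r_corr = 5.75 g·m⁻²·a⁻¹

zinc: temperature factor f = +0.038·(-24.7) = -0.9386
  sulphur-dioxide contribution → 0.7134 μm/a
  chloride contribution → 0.09143 μm/a
  total first-year rate 0.8049 μm/a
Convert to mass loss: 0.8049 μm/a × 7.14 g/cm³ = 5.747 g·m⁻²·a⁻¹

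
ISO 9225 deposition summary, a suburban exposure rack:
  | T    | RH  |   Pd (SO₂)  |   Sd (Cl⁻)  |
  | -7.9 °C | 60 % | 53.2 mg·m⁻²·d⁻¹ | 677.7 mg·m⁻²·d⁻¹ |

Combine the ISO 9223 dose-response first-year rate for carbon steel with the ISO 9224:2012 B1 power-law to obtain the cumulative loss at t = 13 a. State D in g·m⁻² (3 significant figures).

carbon steel: T≤10 °C ⇒ hinge +0.150·(-7.9−10) = -2.6850
  sulphur-dioxide contribution → 3.166 μm/a
  chloride contribution → 30.66 μm/a
  ⇒ r_corr(carbon steel) = 33.82 μm/a
Power-law: D(13) = r_corr · 13^0.523
  D(13) = 33.82 × 13^0.523 = 33.82 × 3.825 = 129.4 μm
  Mass loss = 129.4 μm × 7.85 g/cm³ = 1015 g·m⁻²

D(13) = 1.02e+03 g·m⁻²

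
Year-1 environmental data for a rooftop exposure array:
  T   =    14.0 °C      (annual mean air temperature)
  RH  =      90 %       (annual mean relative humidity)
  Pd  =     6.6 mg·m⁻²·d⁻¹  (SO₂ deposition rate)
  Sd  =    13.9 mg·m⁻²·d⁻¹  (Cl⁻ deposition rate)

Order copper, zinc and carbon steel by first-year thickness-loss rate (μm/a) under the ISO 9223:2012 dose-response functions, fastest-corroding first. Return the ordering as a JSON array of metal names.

copper: temperature factor f = -0.080·(4.0) = -0.3200
  sulphur-dioxide contribution → 1.272 μm/a
  chloride contribution → 1.058 μm/a
  ⇒ r_corr(copper) = 2.33 μm/a
zinc: temperature factor f = -0.071·(4.0) = -0.2840
  sulphur-dioxide contribution → 1.399 μm/a
  chloride contribution → 0.5297 μm/a
  ⇒ r_corr(zinc) = 1.929 μm/a
carbon steel: f(T) = -0.054·(T−10) [T>10 °C] = -0.2160
  sulphur-dioxide contribution → 23.02 μm/a
  chloride contribution → 17.8 μm/a
  total first-year rate 40.81 μm/a
Ordering by μm/a: carbon steel (40.8) > copper (2.33) > zinc (1.93)

["carbon steel", "copper", "zinc"]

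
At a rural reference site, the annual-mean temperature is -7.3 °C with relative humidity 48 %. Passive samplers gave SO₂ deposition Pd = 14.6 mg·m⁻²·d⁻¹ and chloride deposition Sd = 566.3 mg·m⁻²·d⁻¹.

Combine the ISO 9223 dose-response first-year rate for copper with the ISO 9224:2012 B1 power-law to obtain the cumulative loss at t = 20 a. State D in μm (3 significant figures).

D(20) = 1.80 μm

copper: temperature factor f = +0.126·(-17.3) = -2.1798
  Pd branch = 0.0053·Pd^0.26·e^(0.059·RH+f) = 0.02043 μm/a
  Cl⁻ term: 0.01025·566.3^0.27·exp(0.036·48+0.049·-7.3) = 0.2234
  r_corr = 0.02043 + 0.2234 = 0.2439 μm/a
Long-term exponent b (ISO 9224 Table 2, B1) = 0.667
  D(20) = 0.2439 × 20^0.667 = 0.2439 × 7.375 = 1.799 μm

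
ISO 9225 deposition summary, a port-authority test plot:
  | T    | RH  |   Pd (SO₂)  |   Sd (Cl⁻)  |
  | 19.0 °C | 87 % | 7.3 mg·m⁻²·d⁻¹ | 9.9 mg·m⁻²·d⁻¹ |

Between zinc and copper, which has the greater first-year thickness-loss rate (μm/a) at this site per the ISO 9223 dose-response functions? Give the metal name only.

zinc: T>10 °C ⇒ hinge -0.071·(19.0−10) = -0.6390
  sulphur-dioxide contribution → 0.8933 μm/a
  chloride contribution → 0.6519 μm/a
  total first-year rate 1.545 μm/a
copper: f(T) = -0.080·(T−10) [T>10 °C] = -0.7200
  sulphur-dioxide contribution → 0.7333 μm/a
  chloride contribution → 1.107 μm/a
  ⇒ r_corr(copper) = 1.84 μm/a
Ordering by μm/a: copper (1.84) > zinc (1.55)

copper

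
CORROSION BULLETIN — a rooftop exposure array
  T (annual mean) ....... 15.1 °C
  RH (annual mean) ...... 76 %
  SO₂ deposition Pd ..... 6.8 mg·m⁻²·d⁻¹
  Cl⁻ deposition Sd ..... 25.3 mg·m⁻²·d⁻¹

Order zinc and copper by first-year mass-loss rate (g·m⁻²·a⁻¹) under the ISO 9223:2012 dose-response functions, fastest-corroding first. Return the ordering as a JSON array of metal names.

["copper", "zinc"]

zinc: T>10 °C ⇒ hinge -0.071·(15.1−10) = -0.3621
  sulphur-dioxide contribution → 0.6885 μm/a
  chloride contribution → 0.7316 μm/a
  ⇒ r_corr(zinc) = 1.42 μm/a
  mass loss = 1.42 μm/a × 7.14 g/cm³ = 10.14 g·m⁻²·a⁻¹
copper: T>10 °C ⇒ hinge -0.080·(15.1−10) = -0.4080
  sulphur-dioxide contribution → 0.5139 μm/a
  chloride contribution → 0.7927 μm/a
  ⇒ r_corr(copper) = 1.307 μm/a
  mass loss = 1.307 μm/a × 8.96 g/cm³ = 11.71 g·m⁻²·a⁻¹
Ordering by g·m⁻²·a⁻¹: copper (11.7) > zinc (10.1)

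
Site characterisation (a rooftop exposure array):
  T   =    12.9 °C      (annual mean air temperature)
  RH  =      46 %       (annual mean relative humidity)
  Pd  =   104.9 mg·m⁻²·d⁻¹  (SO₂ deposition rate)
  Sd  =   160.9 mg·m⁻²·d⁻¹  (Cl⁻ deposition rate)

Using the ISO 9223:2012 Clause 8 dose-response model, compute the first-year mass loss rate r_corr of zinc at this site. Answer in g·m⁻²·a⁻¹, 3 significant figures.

zinc: f(T) = -0.071·(T−10) [T>10 °C] = -0.2059
  sulphur-dioxide contribution → 0.675 μm/a
  chloride contribution → 1.37 μm/a
  total first-year rate 2.045 μm/a
Convert to mass loss: 2.045 μm/a × 7.14 g/cm³ = 14.6 g·m⁻²·a⁻¹

r_corr = 14.6 g·m⁻²·a⁻¹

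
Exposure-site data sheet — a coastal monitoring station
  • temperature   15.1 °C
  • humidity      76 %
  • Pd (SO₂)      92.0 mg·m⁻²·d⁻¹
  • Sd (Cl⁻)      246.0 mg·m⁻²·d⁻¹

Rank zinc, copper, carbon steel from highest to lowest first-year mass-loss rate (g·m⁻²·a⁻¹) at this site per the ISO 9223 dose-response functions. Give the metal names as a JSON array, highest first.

["carbon steel", "zinc", "copper"]

zinc: T>10 °C ⇒ hinge -0.071·(15.1−10) = -0.3621
  sulphur-dioxide contribution → 2.166 μm/a
  chloride contribution → 2.675 μm/a
  total first-year rate 4.841 μm/a
  mass loss = 4.841 μm/a × 7.14 g/cm³ = 34.57 g·m⁻²·a⁻¹
copper: temperature factor f = -0.080·(5.1) = -0.4080
  sulphur-dioxide contribution → 1.012 μm/a
  chloride contribution → 1.465 μm/a
  ⇒ r_corr(copper) = 2.477 μm/a
  mass loss = 2.477 μm/a × 8.96 g/cm³ = 22.19 g·m⁻²·a⁻¹
carbon steel: T>10 °C ⇒ hinge -0.054·(15.1−10) = -0.2754
  sulphur-dioxide contribution → 64.52 μm/a
  chloride contribution → 69.58 μm/a
  total first-year rate 134.1 μm/a
  mass loss = 134.1 μm/a × 7.85 g/cm³ = 1053 g·m⁻²·a⁻¹
Ordering by g·m⁻²·a⁻¹: carbon steel (1050) > zinc (34.6) > copper (22.2)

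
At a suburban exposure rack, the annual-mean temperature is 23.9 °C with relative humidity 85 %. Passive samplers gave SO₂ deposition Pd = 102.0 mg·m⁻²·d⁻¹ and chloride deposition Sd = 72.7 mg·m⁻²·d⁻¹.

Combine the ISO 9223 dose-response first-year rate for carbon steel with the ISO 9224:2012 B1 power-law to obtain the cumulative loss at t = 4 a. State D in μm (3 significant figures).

carbon steel: T>10 °C ⇒ hinge -0.054·(23.9−10) = -0.7506
  sulphur-dioxide contribution → 50.67 μm/a
  chloride contribution → 62.54 μm/a
  ⇒ r_corr(carbon steel) = 113.2 μm/a
ISO 9224: D(t) = r_corr · t^b with b = 0.523 (carbon steel, B1)
  D(4) = 113.2 × 4^0.523 = 113.2 × 2.065 = 233.8 μm

D(4) = 234 μm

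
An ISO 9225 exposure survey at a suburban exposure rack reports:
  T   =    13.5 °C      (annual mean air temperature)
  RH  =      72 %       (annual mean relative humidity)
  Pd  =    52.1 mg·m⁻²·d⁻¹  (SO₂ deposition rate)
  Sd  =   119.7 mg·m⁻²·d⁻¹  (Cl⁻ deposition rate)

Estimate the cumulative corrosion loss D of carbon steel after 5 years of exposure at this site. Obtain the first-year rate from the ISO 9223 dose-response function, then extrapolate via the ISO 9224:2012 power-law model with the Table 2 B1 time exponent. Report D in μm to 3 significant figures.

carbon steel: f(T) = -0.054·(T−10) [T>10 °C] = -0.1890
  SO₂ term: 1.77·52.1^0.52·exp(0.02·72-0.1890) = 48.31
  Sd branch = 0.102·Sd^0.62·e^(0.033·RH+0.04·T) = 36.59 μm/a
  r_corr = 48.31 + 36.59 = 84.9 μm/a
ISO 9224: D(t) = r_corr · t^b with b = 0.523 (carbon steel, B1)
  D(5) = 84.9 × 5^0.523 = 84.9 × 2.32 = 197 μm

D(5) = 197 μm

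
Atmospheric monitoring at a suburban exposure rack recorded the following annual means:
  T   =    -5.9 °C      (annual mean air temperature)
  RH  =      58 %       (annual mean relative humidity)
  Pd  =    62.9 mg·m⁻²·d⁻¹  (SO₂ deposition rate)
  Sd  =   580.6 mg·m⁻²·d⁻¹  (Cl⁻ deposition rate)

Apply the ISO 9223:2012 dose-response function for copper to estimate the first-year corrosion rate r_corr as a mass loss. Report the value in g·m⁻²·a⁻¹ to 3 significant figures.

copper: temperature factor f = +0.126·(-15.9) = -2.0034
  SO₂ term: 0.0053·62.9^0.26·exp(0.059·58-2.0034) = 0.06427
  Sd branch = 0.01025·Sd^0.27·e^(0.036·RH+0.049·T) = 0.3453 μm/a
  sum: 0.06427 + 0.3453 → r_corr = 0.4096 μm/a
Convert to mass loss: 0.4096 μm/a × 8.96 g/cm³ = 3.67 g·m⁻²·a⁻¹

r_corr = 3.67 g·m⁻²·a⁻¹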